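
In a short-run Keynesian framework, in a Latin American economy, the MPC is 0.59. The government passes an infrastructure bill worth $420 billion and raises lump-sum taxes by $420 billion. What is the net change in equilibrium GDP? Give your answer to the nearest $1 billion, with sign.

Expenditure multiplier = 1/(1 − MPC) = 1/(1 − 0.59) = 1/0.41 ≈ 2.439.
ΔG contributes k·ΔG = (+$420 billion) / 0.41 ≈ +$1,024.4 billion.
ΔT of +$420 billion changes first-round spending by −c·ΔT = −$247.8 billion, contributing k·(−c·ΔT) = (−$247.8 billion) / 0.41 ≈ −$604.4 billion.
With ΔG = ΔT and no other leakages, the balanced-budget multiplier is 1, so ΔY = ΔG = +$420 billion.

+$420 billion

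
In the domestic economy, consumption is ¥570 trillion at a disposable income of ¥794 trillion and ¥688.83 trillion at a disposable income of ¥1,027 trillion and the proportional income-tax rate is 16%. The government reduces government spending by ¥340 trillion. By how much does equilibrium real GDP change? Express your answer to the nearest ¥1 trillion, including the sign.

−¥595 trillion

MPC = ΔC/ΔYd = (688.83 − 570)/(1,027 − 794) = 118.83/233 = 0.51.
Spending multiplier = 1/(1 − c(1−t)) = 1/(1 − 0.51×0.84) = 1/0.5716 ≈ 1.749.
ΔY = k × ΔG = (−¥340 trillion) / 0.5716 ≈ −¥595 trillion.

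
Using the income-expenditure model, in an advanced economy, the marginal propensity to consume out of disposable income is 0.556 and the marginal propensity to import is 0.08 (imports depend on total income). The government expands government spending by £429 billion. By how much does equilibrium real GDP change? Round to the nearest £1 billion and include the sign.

+£819 billion

Spending multiplier = 1/(1 − c + m) = 1/(1 − 0.556 + 0.08) = 1/0.524 ≈ 1.908.
ΔY = k × ΔG = (+£429 billion) / 0.524 ≈ +£819 billion.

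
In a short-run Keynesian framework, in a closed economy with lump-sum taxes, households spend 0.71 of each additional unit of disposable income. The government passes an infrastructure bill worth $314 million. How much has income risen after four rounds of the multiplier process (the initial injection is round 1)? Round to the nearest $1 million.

$808 million

Round 1 adds ΔG = $314 million; each later round is MPC = 0.71 times the previous.
After 4 rounds: 314 + 222.94 + 158.2874 + 112.384054 = ΔG·(1 − c^4)/(1 − c) = 314 × (1 − 0.25411681)/0.29 ≈ $808 million.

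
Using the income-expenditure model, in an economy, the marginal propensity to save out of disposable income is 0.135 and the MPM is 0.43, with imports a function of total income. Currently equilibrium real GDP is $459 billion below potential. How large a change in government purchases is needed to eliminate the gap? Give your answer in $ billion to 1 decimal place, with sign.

MPC = 1 − MPS = 1 − 0.135 = 0.865.
Spending multiplier = 1/(1 − c + m) = 1/(1 − 0.865 + 0.43) = 1/0.565 ≈ 1.77.
Need ΔY = +$459 billion, so ΔG = ΔY/k = (+$459 billion) × 0.565 ≈ +$259.3 billion.
The government should increase government purchases by $259.3 billion.

+$259.3 billion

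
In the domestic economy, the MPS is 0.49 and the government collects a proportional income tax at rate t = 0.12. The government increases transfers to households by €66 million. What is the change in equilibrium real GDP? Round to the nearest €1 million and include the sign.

MPC = 1 − MPS = 1 − 0.49 = 0.51.
The transfer change shifts disposable income by +€66 million, so first-round consumption changes by c·ΔTR = 0.51 × (+€66 million) = +€33.66 million.
Expenditure multiplier = 1/(1 − c(1−t)) = 1/(1 − 0.51×0.88) = 1/0.5512 ≈ 1.814.
The transfer multiplier is c × k ≈ 0.925, so ΔY = k × (c·ΔTR) = (+€33.66 million) / 0.5512 ≈ +€61 million.

+€61 million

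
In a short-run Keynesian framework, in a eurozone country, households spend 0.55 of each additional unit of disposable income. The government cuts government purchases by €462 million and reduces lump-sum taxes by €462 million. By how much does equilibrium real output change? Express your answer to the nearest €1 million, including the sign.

−€462 million

Expenditure multiplier = 1/(1 − MPC) = 1/(1 − 0.55) = 1/0.45 ≈ 2.222.
ΔG contributes k·ΔG = (−€462 million) / 0.45 ≈ −€1,026.7 million.
ΔT of −€462 million changes first-round spending by −c·ΔT = +€254.1 million, contributing k·(−c·ΔT) = (+€254.1 million) / 0.45 ≈ +€564.7 million.
With ΔG = ΔT and no other leakages, the balanced-budget multiplier is 1, so ΔY = ΔG = −€462 million.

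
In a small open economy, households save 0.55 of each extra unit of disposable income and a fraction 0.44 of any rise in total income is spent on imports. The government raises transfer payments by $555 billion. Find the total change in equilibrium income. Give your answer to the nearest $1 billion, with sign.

+$252 billion

MPC = 1 − MPS = 1 − 0.55 = 0.45.
The transfer change shifts disposable income by +$555 billion, so first-round consumption changes by c·ΔTR = 0.45 × (+$555 billion) = +$249.75 billion.
Expenditure multiplier = 1/(1 − c + m) = 1/(1 − 0.45 + 0.44) = 1/0.99 ≈ 1.01.
The transfer multiplier is c × k ≈ 0.455, so ΔY = k × (c·ΔTR) = (+$249.75 billion) / 0.99 ≈ +$252 billion.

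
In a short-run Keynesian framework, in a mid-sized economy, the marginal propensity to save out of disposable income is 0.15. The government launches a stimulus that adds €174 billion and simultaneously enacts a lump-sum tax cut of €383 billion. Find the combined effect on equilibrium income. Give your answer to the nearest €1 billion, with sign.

+€3,330 billion

MPC = 1 − MPS = 1 − 0.15 = 0.85.
Expenditure multiplier = 1/(1 − MPC) = 1/(1 − 0.85) = 1/0.15 ≈ 6.667.
ΔG contributes k·ΔG = (+€174 billion) / 0.15 = +€1,160 billion.
ΔT of −€383 billion changes first-round spending by −c·ΔT = +€325.55 billion, contributing k·(−c·ΔT) = (+€325.55 billion) / 0.15 ≈ +€2,170.3 billion.
Net ΔY = k(ΔG − c·ΔT) = (+€499.55 billion) / 0.15 ≈ +€3,330 billion.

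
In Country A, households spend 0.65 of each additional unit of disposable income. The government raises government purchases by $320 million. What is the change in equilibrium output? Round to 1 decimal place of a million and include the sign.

Expenditure multiplier = 1/(1 − MPC) = 1/(1 − 0.65) = 1/0.35 ≈ 2.857.
ΔY = k × ΔG = (+$320 million) / 0.35 ≈ +$914.3 million.

+$914.3 million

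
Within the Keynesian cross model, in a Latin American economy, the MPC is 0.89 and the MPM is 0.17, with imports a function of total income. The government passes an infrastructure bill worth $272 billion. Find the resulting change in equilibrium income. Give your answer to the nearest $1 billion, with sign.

+$971 billion

Expenditure multiplier = 1/(1 − c + m) = 1/(1 − 0.89 + 0.17) = 1/0.28 ≈ 3.571.
ΔY = k × ΔG = (+$272 billion) / 0.28 ≈ +$971 billion.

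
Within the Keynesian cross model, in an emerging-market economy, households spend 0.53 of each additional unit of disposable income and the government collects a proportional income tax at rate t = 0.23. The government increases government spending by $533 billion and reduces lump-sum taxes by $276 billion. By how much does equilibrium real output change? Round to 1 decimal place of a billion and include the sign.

+$1,147.6 billion

Expenditure multiplier = 1/(1 − c(1−t)) = 1/(1 − 0.53×0.77) = 1/0.5919 ≈ 1.689.
ΔG contributes k·ΔG = (+$533 billion) / 0.5919 ≈ +$900.5 billion.
ΔT of −$276 billion changes first-round spending by −c·ΔT = +$146.28 billion, contributing k·(−c·ΔT) = (+$146.28 billion) / 0.5919 ≈ +$247.1 billion.
Net ΔY = k(ΔG − c·ΔT) = (+$679.28 billion) / 0.5919 ≈ +$1,147.6 billion.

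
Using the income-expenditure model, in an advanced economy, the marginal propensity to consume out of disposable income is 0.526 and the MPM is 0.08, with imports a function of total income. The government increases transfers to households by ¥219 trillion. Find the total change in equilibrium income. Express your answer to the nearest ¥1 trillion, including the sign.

The transfer change shifts disposable income by +¥219 trillion, so first-round consumption changes by c·ΔTR = 0.526 × (+¥219 trillion) = +¥115.194 trillion.
Expenditure multiplier = 1/(1 − c + m) = 1/(1 − 0.526 + 0.08) = 1/0.554 ≈ 1.805.
The transfer multiplier is c × k ≈ 0.949, so ΔY = k × (c·ΔTR) = (+¥115.194 trillion) / 0.554 ≈ +¥208 trillion.

+¥208 trillion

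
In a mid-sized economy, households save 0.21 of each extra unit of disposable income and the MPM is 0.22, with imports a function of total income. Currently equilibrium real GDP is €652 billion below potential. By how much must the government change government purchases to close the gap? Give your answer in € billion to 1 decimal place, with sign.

+€280.4 billion

MPC = 1 − MPS = 1 − 0.21 = 0.79.
Spending multiplier = 1/(1 − c + m) = 1/(1 − 0.79 + 0.22) = 1/0.43 ≈ 2.326.
Need ΔY = +€652 billion, so ΔG = ΔY/k = (+€652 billion) × 0.43 ≈ +€280.4 billion.
The government should increase government purchases by €280.4 billion.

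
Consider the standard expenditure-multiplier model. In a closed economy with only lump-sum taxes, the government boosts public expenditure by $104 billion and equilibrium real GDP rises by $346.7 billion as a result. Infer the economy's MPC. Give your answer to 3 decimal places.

Implied spending multiplier k = ΔY/ΔG = 346.7/104 ≈ 3.3337.
Since k = 1/(1 − MPC), MPC = 1 − 1/k = 1 − ΔG/ΔY = 1 − 104/346.7 ≈ 0.700.

0.700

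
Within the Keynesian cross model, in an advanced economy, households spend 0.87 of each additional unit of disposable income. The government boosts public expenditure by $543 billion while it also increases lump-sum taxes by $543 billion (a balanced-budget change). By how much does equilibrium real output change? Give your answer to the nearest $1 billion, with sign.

+$543 billion

Expenditure multiplier = 1/(1 − MPC) = 1/(1 − 0.87) = 1/0.13 ≈ 7.692.
ΔG contributes k·ΔG = (+$543 billion) / 0.13 ≈ +$4,176.9 billion.
ΔT of +$543 billion changes first-round spending by −c·ΔT = −$472.41 billion, contributing k·(−c·ΔT) = (−$472.41 billion) / 0.13 ≈ −$3,633.9 billion.
With ΔG = ΔT and no other leakages, the balanced-budget multiplier is 1, so ΔY = ΔG = +$543 billion.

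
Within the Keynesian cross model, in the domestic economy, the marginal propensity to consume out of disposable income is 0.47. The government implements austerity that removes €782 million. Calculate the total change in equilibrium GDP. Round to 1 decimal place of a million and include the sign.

Spending multiplier = 1/(1 − MPC) = 1/(1 − 0.47) = 1/0.53 ≈ 1.887.
ΔY = k × ΔG = (−€782 million) / 0.53 ≈ −€1,475.5 million.

−€1,475.5 million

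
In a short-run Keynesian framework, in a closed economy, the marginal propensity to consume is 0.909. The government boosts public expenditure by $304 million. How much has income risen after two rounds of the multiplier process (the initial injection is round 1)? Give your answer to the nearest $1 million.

$580 million

Round 1 adds ΔG = $304 million; each later round is MPC = 0.909 times the previous.
After 2 rounds: 304 + 276.336 = ΔG·(1 − c^2)/(1 − c) = 304 × (1 − 0.826281)/0.091 ≈ $580 million.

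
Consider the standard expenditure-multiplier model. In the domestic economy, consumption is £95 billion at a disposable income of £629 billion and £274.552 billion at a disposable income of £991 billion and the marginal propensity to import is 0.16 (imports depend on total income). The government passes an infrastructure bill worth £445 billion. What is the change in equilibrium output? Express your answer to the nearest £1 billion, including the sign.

MPC = ΔC/ΔYd = (274.552 − 95)/(991 − 629) = 179.552/362 = 0.496.
Government-spending multiplier = 1/(1 − c + m) = 1/(1 − 0.496 + 0.16) = 1/0.664 ≈ 1.506.
ΔY = k × ΔG = (+£445 billion) / 0.664 ≈ +£670 billion.

+£670 billion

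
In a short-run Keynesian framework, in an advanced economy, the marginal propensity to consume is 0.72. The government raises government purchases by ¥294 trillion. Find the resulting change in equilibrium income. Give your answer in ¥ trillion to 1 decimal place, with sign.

Government-spending multiplier = 1/(1 − MPC) = 1/(1 − 0.72) = 1/0.28 ≈ 3.571.
ΔY = k × ΔG = (+¥294 trillion) / 0.28 = +¥1,050 trillion.

+¥1,050.0 trillion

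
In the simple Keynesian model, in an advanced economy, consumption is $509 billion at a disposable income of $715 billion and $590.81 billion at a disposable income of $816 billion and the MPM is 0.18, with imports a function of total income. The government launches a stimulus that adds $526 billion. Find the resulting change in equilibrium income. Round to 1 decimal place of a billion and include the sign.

+$1,421.6 billion

MPC = ΔC/ΔYd = (590.81 − 509)/(816 − 715) = 81.81/101 = 0.81.
Spending multiplier = 1/(1 − c + m) = 1/(1 − 0.81 + 0.18) = 1/0.37 ≈ 2.703.
ΔY = k × ΔG = (+$526 billion) / 0.37 ≈ +$1,421.6 billion.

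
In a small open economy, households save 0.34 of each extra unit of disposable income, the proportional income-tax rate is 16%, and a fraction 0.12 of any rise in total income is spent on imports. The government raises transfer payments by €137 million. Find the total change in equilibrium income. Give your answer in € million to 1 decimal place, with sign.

+€159.9 million

MPC = 1 − MPS = 1 − 0.34 = 0.66.
The transfer change shifts disposable income by +€137 million, so first-round consumption changes by c·ΔTR = 0.66 × (+€137 million) = +€90.42 million.
Expenditure multiplier = 1/(1 − c(1−t) + m) = 1/(1 − 0.66×0.84 + 0.12) = 1/0.5656 ≈ 1.768.
The transfer multiplier is c × k ≈ 1.167, so ΔY = k × (c·ΔTR) = (+€90.42 million) / 0.5656 ≈ +€159.9 million.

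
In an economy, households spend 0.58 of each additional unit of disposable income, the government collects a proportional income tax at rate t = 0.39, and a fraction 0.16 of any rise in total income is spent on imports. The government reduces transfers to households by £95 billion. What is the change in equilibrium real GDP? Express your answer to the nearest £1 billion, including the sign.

The transfer change shifts disposable income by −£95 billion, so first-round consumption changes by c·ΔTR = 0.58 × (−£95 billion) = −£55.1 billion.
Expenditure multiplier = 1/(1 − c(1−t) + m) = 1/(1 − 0.58×0.61 + 0.16) = 1/0.8062 ≈ 1.24.
The transfer multiplier is c × k ≈ 0.719, so ΔY = k × (c·ΔTR) = (−£55.1 billion) / 0.8062 ≈ −£68 billion.

−£68 billion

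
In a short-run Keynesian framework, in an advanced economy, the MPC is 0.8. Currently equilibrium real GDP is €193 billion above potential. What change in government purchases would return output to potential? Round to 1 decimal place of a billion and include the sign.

Spending multiplier = 1/(1 − MPC) = 1/(1 − 0.8) = 1/0.2 = 5.
Need ΔY = −€193 billion, so ΔG = ΔY/k = (−€193 billion) × 0.2 = −€38.6 billion.
The government should cut government purchases by €38.6 billion.

−€38.6 billion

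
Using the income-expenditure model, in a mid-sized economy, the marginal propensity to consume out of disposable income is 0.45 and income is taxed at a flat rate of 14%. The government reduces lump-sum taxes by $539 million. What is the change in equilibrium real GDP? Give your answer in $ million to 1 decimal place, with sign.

+$395.7 million

A lump-sum tax change of −$539 million shifts disposable income by +$539 million; first-round consumption changes by −c × ΔT = −0.45 × (−$539 million) = +$242.55 million.
Expenditure multiplier = 1/(1 − c(1−t)) = 1/(1 − 0.45×0.86) = 1/0.613 ≈ 1.631.
The tax multiplier is −c × k ≈ −0.734, so ΔY = k × (−c·ΔT) = (+$242.55 million) / 0.613 ≈ +$395.7 million.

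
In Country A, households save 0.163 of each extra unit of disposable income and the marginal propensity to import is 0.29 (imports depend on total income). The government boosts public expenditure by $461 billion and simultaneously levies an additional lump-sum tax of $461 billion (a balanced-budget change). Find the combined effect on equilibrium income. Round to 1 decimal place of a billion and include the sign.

+$165.9 billion

MPC = 1 − MPS = 1 − 0.163 = 0.837.
Expenditure multiplier = 1/(1 − c + m) = 1/(1 − 0.837 + 0.29) = 1/0.453 ≈ 2.208.
ΔG contributes k·ΔG = (+$461 billion) / 0.453 ≈ +$1,017.7 billion.
ΔT of +$461 billion changes first-round spending by −c·ΔT = −$385.857 billion, contributing k·(−c·ΔT) = (−$385.857 billion) / 0.453 ≈ −$851.8 billion.
Net ΔY = k(ΔG − c·ΔT) = (+$75.143 billion) / 0.453 ≈ +$165.9 billion.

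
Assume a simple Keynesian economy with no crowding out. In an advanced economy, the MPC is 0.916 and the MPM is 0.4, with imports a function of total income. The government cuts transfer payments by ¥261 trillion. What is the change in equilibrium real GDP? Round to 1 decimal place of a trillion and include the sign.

The transfer change shifts disposable income by −¥261 trillion, so first-round consumption changes by c·ΔTR = 0.916 × (−¥261 trillion) = −¥239.076 trillion.
Expenditure multiplier = 1/(1 − c + m) = 1/(1 − 0.916 + 0.4) = 1/0.484 ≈ 2.066.
The transfer multiplier is c × k ≈ 1.893, so ΔY = k × (c·ΔTR) = (−¥239.076 trillion) / 0.484 ≈ −¥494 trillion.

−¥494.0 trillion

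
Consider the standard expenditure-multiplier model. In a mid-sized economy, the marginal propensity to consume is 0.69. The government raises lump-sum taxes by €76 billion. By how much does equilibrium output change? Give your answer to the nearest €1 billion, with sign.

A lump-sum tax change of +€76 billion shifts disposable income by −€76 billion; first-round consumption changes by −c × ΔT = −0.69 × (+€76 billion) = −€52.44 billion.
Expenditure multiplier = 1/(1 − MPC) = 1/(1 − 0.69) = 1/0.31 ≈ 3.226.
The tax multiplier is −c × k ≈ −2.226, so ΔY = k × (−c·ΔT) = (−€52.44 billion) / 0.31 ≈ −€169 billion.

−€169 billion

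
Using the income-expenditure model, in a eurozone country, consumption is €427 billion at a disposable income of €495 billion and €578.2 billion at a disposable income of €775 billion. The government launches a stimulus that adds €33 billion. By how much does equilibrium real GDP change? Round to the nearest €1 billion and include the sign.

+€72 billion

MPC = ΔC/ΔYd = (578.2 − 427)/(775 − 495) = 151.2/280 = 0.54.
Expenditure multiplier = 1/(1 − MPC) = 1/(1 − 0.54) = 1/0.46 ≈ 2.174.
ΔY = k × ΔG = (+€33 billion) / 0.46 ≈ +€72 billion.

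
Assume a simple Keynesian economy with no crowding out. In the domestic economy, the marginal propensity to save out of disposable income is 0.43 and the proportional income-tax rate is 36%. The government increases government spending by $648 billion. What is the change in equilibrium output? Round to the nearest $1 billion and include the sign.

MPC = 1 − MPS = 1 − 0.43 = 0.57.
Government-spending multiplier = 1/(1 − c(1−t)) = 1/(1 − 0.57×0.64) = 1/0.6352 ≈ 1.574.
ΔY = k × ΔG = (+$648 billion) / 0.6352 ≈ +$1,020 billion.

+$1,020 billion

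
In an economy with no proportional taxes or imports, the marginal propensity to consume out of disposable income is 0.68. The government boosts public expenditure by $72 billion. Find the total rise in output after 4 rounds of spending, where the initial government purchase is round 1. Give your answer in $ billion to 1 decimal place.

$176.9 billion

Round 1 adds ΔG = $72 billion; each later round is MPC = 0.68 times the previous.
After 4 rounds: 72 + 48.96 + 33.2928 + 22.639104 = ΔG·(1 − c^4)/(1 − c) = 72 × (1 − 0.21381376)/0.32 ≈ $176.9 billion.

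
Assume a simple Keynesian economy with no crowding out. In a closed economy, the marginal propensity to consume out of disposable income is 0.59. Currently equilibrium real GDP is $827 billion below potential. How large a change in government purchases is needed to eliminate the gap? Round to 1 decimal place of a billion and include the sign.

Spending multiplier = 1/(1 − MPC) = 1/(1 − 0.59) = 1/0.41 ≈ 2.439.
Need ΔY = +$827 billion, so ΔG = ΔY/k = (+$827 billion) × 0.41 ≈ +$339.1 billion.
The government should increase government purchases by $339.1 billion.

+$339.1 billion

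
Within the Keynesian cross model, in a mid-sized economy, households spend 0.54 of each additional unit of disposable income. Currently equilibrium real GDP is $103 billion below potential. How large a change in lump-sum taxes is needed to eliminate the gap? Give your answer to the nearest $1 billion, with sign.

Spending multiplier = 1/(1 − MPC) = 1/(1 − 0.54) = 1/0.46 ≈ 2.174.
Tax multiplier = −c·k = −0.54/0.46 ≈ −1.174. Need ΔY = +$103 billion, so ΔT = ΔY/(−c·k) = −(+$103 billion) × 0.46 / 0.54 ≈ −$88 billion.
The government should cut lump-sum taxes by $88 billion.

−$88 billion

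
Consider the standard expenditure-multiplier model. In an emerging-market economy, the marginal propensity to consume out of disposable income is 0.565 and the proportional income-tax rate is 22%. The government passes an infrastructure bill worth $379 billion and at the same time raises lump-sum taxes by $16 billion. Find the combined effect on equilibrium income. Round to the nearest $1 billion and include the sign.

+$661 billion

Expenditure multiplier = 1/(1 − c(1−t)) = 1/(1 − 0.565×0.78) = 1/0.5593 ≈ 1.788.
ΔG contributes k·ΔG = (+$379 billion) / 0.5593 ≈ +$677.6 billion.
ΔT of +$16 billion changes first-round spending by −c·ΔT = −$9.04 billion, contributing k·(−c·ΔT) = (−$9.04 billion) / 0.5593 ≈ −$16.2 billion.
Net ΔY = k(ΔG − c·ΔT) = (+$369.96 billion) / 0.5593 ≈ +$661 billion.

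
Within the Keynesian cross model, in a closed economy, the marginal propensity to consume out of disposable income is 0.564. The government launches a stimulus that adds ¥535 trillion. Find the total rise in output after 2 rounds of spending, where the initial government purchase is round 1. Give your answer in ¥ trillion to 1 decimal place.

Round 1 adds ΔG = ¥535 trillion; each later round is MPC = 0.564 times the previous.
After 2 rounds: 535 + 301.74 = ΔG·(1 − c^2)/(1 − c) = 535 × (1 − 0.318096)/0.436 ≈ ¥836.7 trillion.

¥836.7 trillion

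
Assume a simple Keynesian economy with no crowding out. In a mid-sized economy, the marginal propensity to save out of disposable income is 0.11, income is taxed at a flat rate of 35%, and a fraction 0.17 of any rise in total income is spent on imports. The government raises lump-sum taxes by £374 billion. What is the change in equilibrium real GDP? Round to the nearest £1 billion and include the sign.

MPC = 1 − MPS = 1 − 0.11 = 0.89.
A lump-sum tax change of +£374 billion shifts disposable income by −£374 billion; first-round consumption changes by −c × ΔT = −0.89 × (+£374 billion) = −£332.86 billion.
Expenditure multiplier = 1/(1 − c(1−t) + m) = 1/(1 − 0.89×0.65 + 0.17) = 1/0.5915 ≈ 1.691.
The tax multiplier is −c × k ≈ −1.505, so ΔY = k × (−c·ΔT) = (−£332.86 billion) / 0.5915 ≈ −£563 billion.

−£563 billion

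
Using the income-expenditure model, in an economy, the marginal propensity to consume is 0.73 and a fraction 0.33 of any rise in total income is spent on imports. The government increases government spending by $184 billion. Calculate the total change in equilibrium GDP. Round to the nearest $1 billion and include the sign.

Expenditure multiplier = 1/(1 − c + m) = 1/(1 − 0.73 + 0.33) = 1/0.6 ≈ 1.667.
ΔY = k × ΔG = (+$184 billion) / 0.6 ≈ +$307 billion.

+$307 billion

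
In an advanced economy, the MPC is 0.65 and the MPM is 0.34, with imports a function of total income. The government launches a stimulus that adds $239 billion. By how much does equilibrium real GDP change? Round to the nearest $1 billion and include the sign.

Spending multiplier = 1/(1 − c + m) = 1/(1 − 0.65 + 0.34) = 1/0.69 ≈ 1.449.
ΔY = k × ΔG = (+$239 billion) / 0.69 ≈ +$346 billion.

+$346 billion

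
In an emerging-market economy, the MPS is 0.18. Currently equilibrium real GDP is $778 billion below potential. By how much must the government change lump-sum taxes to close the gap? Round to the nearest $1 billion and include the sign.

−$171 billion

MPC = 1 − MPS = 1 − 0.18 = 0.82.
Spending multiplier = 1/(1 − MPC) = 1/(1 − 0.82) = 1/0.18 ≈ 5.556.
Tax multiplier = −c·k = −0.82/0.18 ≈ −4.556. Need ΔY = +$778 billion, so ΔT = ΔY/(−c·k) = −(+$778 billion) × 0.18 / 0.82 ≈ −$171 billion.
The government should cut lump-sum taxes by $171 billion.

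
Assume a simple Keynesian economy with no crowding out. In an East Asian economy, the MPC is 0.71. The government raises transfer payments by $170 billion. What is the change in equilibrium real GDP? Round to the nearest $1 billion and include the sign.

The transfer change shifts disposable income by +$170 billion, so first-round consumption changes by c·ΔTR = 0.71 × (+$170 billion) = +$120.7 billion.
Expenditure multiplier = 1/(1 − MPC) = 1/(1 − 0.71) = 1/0.29 ≈ 3.448.
The transfer multiplier is c × k ≈ 2.448, so ΔY = k × (c·ΔTR) = (+$120.7 billion) / 0.29 ≈ +$416 billion.

+$416 billion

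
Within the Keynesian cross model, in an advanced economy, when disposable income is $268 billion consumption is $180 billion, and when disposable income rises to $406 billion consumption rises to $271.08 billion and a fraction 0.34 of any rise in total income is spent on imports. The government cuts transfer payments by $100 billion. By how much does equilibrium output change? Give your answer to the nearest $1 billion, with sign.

MPC = ΔC/ΔYd = (271.08 − 180)/(406 − 268) = 91.08/138 = 0.66.
The transfer change shifts disposable income by −$100 billion, so first-round consumption changes by c·ΔTR = 0.66 × (−$100 billion) = −$66 billion.
Expenditure multiplier = 1/(1 − c + m) = 1/(1 − 0.66 + 0.34) = 1/0.68 ≈ 1.471.
The transfer multiplier is c × k ≈ 0.971, so ΔY = k × (c·ΔTR) = (−$66 billion) / 0.68 ≈ −$97 billion.

−$97 billion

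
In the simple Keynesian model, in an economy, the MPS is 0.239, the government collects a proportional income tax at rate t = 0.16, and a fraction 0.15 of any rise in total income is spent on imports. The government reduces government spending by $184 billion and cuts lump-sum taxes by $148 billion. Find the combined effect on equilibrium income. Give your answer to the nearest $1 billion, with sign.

MPC = 1 − MPS = 1 − 0.239 = 0.761.
Expenditure multiplier = 1/(1 − c(1−t) + m) = 1/(1 − 0.761×0.84 + 0.15) = 1/0.51076 ≈ 1.958.
ΔG contributes k·ΔG = (−$184 billion) / 0.51076 ≈ −$360.2 billion.
ΔT of −$148 billion changes first-round spending by −c·ΔT = +$112.628 billion, contributing k·(−c·ΔT) = (+$112.628 billion) / 0.51076 ≈ +$220.5 billion.
Net ΔY = k(ΔG − c·ΔT) = (−$71.372 billion) / 0.51076 ≈ −$140 billion.

−$140 billion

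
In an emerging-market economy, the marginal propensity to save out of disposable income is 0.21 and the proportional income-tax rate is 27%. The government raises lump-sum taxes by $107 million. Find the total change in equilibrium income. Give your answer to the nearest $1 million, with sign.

MPC = 1 − MPS = 1 − 0.21 = 0.79.
A lump-sum tax change of +$107 million shifts disposable income by −$107 million; first-round consumption changes by −c × ΔT = −0.79 × (+$107 million) = −$84.53 million.
Expenditure multiplier = 1/(1 − c(1−t)) = 1/(1 − 0.79×0.73) = 1/0.4233 ≈ 2.362.
The tax multiplier is −c × k ≈ −1.866, so ΔY = k × (−c·ΔT) = (−$84.53 million) / 0.4233 ≈ −$200 million.

−$200 million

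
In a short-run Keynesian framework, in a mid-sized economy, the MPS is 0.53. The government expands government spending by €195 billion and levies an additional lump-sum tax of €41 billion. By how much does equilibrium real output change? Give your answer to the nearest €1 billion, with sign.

+€332 billion

MPC = 1 − MPS = 1 − 0.53 = 0.47.
Expenditure multiplier = 1/(1 − MPC) = 1/(1 − 0.47) = 1/0.53 ≈ 1.887.
ΔG contributes k·ΔG = (+€195 billion) / 0.53 ≈ +€367.9 billion.
ΔT of +€41 billion changes first-round spending by −c·ΔT = −€19.27 billion, contributing k·(−c·ΔT) = (−€19.27 billion) / 0.53 ≈ −€36.4 billion.
Net ΔY = k(ΔG − c·ΔT) = (+€175.73 billion) / 0.53 ≈ +€332 billion.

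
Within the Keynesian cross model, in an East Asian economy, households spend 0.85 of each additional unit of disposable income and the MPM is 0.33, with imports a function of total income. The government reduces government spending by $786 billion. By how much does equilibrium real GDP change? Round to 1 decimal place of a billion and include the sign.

Government-spending multiplier = 1/(1 − c + m) = 1/(1 − 0.85 + 0.33) = 1/0.48 ≈ 2.083.
ΔY = k × ΔG = (−$786 billion) / 0.48 = −$1,637.5 billion.

−$1,637.5 billion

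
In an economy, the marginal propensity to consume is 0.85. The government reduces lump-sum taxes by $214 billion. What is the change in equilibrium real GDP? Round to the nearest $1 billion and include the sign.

+$1,213 billion

A lump-sum tax change of −$214 billion shifts disposable income by +$214 billion; first-round consumption changes by −c × ΔT = −0.85 × (−$214 billion) = +$181.9 billion.
Expenditure multiplier = 1/(1 − MPC) = 1/(1 − 0.85) = 1/0.15 ≈ 6.667.
The tax multiplier is −c × k ≈ −5.667, so ΔY = k × (−c·ΔT) = (+$181.9 billion) / 0.15 ≈ +$1,213 billion.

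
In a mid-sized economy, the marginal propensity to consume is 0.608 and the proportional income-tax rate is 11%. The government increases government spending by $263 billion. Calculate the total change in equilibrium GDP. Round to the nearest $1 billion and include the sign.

Government-spending multiplier = 1/(1 − c(1−t)) = 1/(1 − 0.608×0.89) = 1/0.45888 ≈ 2.179.
ΔY = k × ΔG = (+$263 billion) / 0.45888 ≈ +$573 billion.

+$573 billion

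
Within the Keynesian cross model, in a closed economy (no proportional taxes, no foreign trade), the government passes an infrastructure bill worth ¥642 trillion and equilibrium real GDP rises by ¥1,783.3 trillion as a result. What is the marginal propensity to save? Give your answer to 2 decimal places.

0.36

Implied spending multiplier k = ΔY/ΔG = 1,783.3/642 ≈ 2.7777.
Since k = 1/(1 − MPC), MPC = 1 − 1/k = 1 − ΔG/ΔY = 1 − 642/1,783.3 ≈ 0.64.
MPS = 1 − MPC = 0.36.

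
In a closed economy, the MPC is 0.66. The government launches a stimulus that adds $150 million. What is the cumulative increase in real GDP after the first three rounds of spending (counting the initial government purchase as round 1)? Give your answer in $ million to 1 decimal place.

Round 1 adds ΔG = $150 million; each later round is MPC = 0.66 times the previous.
After 3 rounds: 150 + 99 + 65.34 = ΔG·(1 − c^3)/(1 − c) = 150 × (1 − 0.287496)/0.34 ≈ $314.3 million.

$314.3 million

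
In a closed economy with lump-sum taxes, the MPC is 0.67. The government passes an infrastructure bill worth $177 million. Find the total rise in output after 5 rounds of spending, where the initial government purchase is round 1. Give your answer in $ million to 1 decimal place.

$463.9 million

Round 1 adds ΔG = $177 million; each later round is MPC = 0.67 times the previous.
After 5 rounds: 177 + 118.59 + 79.4553 + 53.235051 + 35.66748417 = ΔG·(1 − c^5)/(1 − c) = 177 × (1 − 0.1350125107)/0.33 ≈ $463.9 million.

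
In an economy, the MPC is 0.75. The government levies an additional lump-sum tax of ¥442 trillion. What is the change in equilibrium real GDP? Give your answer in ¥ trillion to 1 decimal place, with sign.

A lump-sum tax change of +¥442 trillion shifts disposable income by −¥442 trillion; first-round consumption changes by −c × ΔT = −0.75 × (+¥442 trillion) = −¥331.5 trillion.
Expenditure multiplier = 1/(1 − MPC) = 1/(1 − 0.75) = 1/0.25 = 4.
The tax multiplier is −c × k = −3, so ΔY = k × (−c·ΔT) = (−¥331.5 trillion) / 0.25 = −¥1,326 trillion.

−¥1,326.0 trillion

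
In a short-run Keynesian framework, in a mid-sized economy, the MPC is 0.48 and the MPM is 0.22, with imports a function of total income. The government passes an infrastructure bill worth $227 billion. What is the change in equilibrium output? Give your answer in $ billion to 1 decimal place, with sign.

Expenditure multiplier = 1/(1 − c + m) = 1/(1 − 0.48 + 0.22) = 1/0.74 ≈ 1.351.
ΔY = k × ΔG = (+$227 billion) / 0.74 ≈ +$306.8 billion.

+$306.8 billion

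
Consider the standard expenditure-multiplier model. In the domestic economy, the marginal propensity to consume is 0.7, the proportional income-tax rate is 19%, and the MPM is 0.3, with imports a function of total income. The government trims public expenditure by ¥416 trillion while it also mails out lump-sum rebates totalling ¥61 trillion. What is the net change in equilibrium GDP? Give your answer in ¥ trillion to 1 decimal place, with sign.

Expenditure multiplier = 1/(1 − c(1−t) + m) = 1/(1 − 0.7×0.81 + 0.3) = 1/0.733 ≈ 1.364.
ΔG contributes k·ΔG = (−¥416 trillion) / 0.733 ≈ −¥567.5 trillion.
ΔT of −¥61 trillion changes first-round spending by −c·ΔT = +¥42.7 trillion, contributing k·(−c·ΔT) = (+¥42.7 trillion) / 0.733 ≈ +¥58.3 trillion.
Net ΔY = k(ΔG − c·ΔT) = (−¥373.3 trillion) / 0.733 ≈ −¥509.3 trillion.

−¥509.3 trillion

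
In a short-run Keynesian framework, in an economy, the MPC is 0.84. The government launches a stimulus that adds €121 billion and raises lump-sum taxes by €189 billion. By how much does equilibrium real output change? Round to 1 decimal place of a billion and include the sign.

Expenditure multiplier = 1/(1 − MPC) = 1/(1 − 0.84) = 1/0.16 = 6.25.
ΔG contributes k·ΔG = (+€121 billion) / 0.16 ≈ +€756.3 billion.
ΔT of +€189 billion changes first-round spending by −c·ΔT = −€158.76 billion, contributing k·(−c·ΔT) = (−€158.76 billion) / 0.16 ≈ −€992.3 billion.
Net ΔY = k(ΔG − c·ΔT) = (−€37.76 billion) / 0.16 = −€236 billion.

−€236.0 billion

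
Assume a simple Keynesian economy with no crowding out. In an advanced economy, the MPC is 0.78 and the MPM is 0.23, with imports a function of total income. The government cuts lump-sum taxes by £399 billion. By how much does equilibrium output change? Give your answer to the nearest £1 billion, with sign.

A lump-sum tax change of −£399 billion shifts disposable income by +£399 billion; first-round consumption changes by −c × ΔT = −0.78 × (−£399 billion) = +£311.22 billion.
Expenditure multiplier = 1/(1 − c + m) = 1/(1 − 0.78 + 0.23) = 1/0.45 ≈ 2.222.
The tax multiplier is −c × k ≈ −1.733, so ΔY = k × (−c·ΔT) = (+£311.22 billion) / 0.45 ≈ +£692 billion.

+£692 billion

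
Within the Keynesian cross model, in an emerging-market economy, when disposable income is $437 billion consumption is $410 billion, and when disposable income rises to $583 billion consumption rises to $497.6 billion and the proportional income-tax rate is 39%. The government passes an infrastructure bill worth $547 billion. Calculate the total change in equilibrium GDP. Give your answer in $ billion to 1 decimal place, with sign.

MPC = ΔC/ΔYd = (497.6 − 410)/(583 − 437) = 87.6/146 = 0.6.
Spending multiplier = 1/(1 − c(1−t)) = 1/(1 − 0.6×0.61) = 1/0.634 ≈ 1.577.
ΔY = k × ΔG = (+$547 billion) / 0.634 ≈ +$862.8 billion.

+$862.8 billion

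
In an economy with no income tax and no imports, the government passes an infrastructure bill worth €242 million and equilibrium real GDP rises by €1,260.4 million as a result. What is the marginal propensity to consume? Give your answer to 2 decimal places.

0.81

Implied spending multiplier k = ΔY/ΔG = 1,260.4/242 ≈ 5.2083.
Since k = 1/(1 − MPC), MPC = 1 − 1/k = 1 − ΔG/ΔY = 1 − 242/1,260.4 ≈ 0.81.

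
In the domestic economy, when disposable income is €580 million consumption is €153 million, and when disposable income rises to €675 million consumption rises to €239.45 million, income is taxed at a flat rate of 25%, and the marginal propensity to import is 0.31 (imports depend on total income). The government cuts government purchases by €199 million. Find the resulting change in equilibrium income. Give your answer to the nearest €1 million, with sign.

MPC = ΔC/ΔYd = (239.45 − 153)/(675 − 580) = 86.45/95 = 0.91.
Government-spending multiplier = 1/(1 − c(1−t) + m) = 1/(1 − 0.91×0.75 + 0.31) = 1/0.6275 ≈ 1.594.
ΔY = k × ΔG = (−€199 million) / 0.6275 ≈ −€317 million.

−€317 million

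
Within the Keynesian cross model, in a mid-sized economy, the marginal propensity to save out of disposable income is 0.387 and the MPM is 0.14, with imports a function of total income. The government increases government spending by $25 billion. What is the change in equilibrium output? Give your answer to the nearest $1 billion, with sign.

MPC = 1 − MPS = 1 − 0.387 = 0.613.
Government-spending multiplier = 1/(1 − c + m) = 1/(1 − 0.613 + 0.14) = 1/0.527 ≈ 1.898.
ΔY = k × ΔG = (+$25 billion) / 0.527 ≈ +$47 billion.

+$47 billion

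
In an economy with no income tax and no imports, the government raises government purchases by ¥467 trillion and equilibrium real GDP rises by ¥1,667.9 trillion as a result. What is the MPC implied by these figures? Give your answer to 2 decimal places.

0.72

Implied spending multiplier k = ΔY/ΔG = 1,667.9/467 ≈ 3.5715.
Since k = 1/(1 − MPC), MPC = 1 − 1/k = 1 − ΔG/ΔY = 1 − 467/1,667.9 ≈ 0.72.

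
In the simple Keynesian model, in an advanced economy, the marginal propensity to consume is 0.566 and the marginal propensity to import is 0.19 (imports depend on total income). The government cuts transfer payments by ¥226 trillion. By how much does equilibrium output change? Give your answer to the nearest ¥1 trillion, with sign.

The transfer change shifts disposable income by −¥226 trillion, so first-round consumption changes by c·ΔTR = 0.566 × (−¥226 trillion) = −¥127.916 trillion.
Expenditure multiplier = 1/(1 − c + m) = 1/(1 − 0.566 + 0.19) = 1/0.624 ≈ 1.603.
The transfer multiplier is c × k ≈ 0.907, so ΔY = k × (c·ΔTR) = (−¥127.916 trillion) / 0.624 ≈ −¥205 trillion.

−¥205 trillion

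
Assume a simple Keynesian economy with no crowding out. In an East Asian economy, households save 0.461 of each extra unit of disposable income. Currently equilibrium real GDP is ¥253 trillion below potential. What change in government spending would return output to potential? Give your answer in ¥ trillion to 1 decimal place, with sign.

MPC = 1 − MPS = 1 − 0.461 = 0.539.
Spending multiplier = 1/(1 − MPC) = 1/(1 − 0.539) = 1/0.461 ≈ 2.169.
Need ΔY = +¥253 trillion, so ΔG = ΔY/k = (+¥253 trillion) × 0.461 ≈ +¥116.6 trillion.
The government should increase government spending by ¥116.6 trillion.

+¥116.6 trillion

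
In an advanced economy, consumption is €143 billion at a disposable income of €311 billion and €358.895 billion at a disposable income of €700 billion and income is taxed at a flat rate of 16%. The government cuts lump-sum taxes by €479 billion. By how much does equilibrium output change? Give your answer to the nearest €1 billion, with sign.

+€498 billion

MPC = ΔC/ΔYd = (358.895 − 143)/(700 − 311) = 215.895/389 = 0.555.
A lump-sum tax change of −€479 billion shifts disposable income by +€479 billion; first-round consumption changes by −c × ΔT = −0.555 × (−€479 billion) = +€265.845 billion.
Expenditure multiplier = 1/(1 − c(1−t)) = 1/(1 − 0.555×0.84) = 1/0.5338 ≈ 1.873.
The tax multiplier is −c × k ≈ −1.04, so ΔY = k × (−c·ΔT) = (+€265.845 billion) / 0.5338 ≈ +€498 billion.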